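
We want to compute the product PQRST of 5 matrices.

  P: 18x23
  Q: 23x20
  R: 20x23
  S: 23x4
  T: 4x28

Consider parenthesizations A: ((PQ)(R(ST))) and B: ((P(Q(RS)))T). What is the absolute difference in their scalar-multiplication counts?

Order A = ((PQ)(R(ST))): (PQ): 18×23 by 23×20 → 18×20, cost 18·23·20 = 8280; (ST): 23×4 by 4×28 → 23×28, cost 23·4·28 = 2576; (R(ST)): 20×23 by 23×28 → 20×28, cost 20·23·28 = 12880; cumulative 15456; ((PQ)(R(ST))): 18×20 by 20×28 → 18×28, cost 18·20·28 = 10080; cumulative 33816. Total 33816.
Order B = ((P(Q(RS)))T): (RS): 20×23 by 23×4 → 20×4, cost 20·23·4 = 1840; (Q(RS)): 23×20 by 20×4 → 23×4, cost 23·20·4 = 1840; cumulative 3680; (P(Q(RS))): 18×23 by 23×4 → 18×4, cost 18·23·4 = 1656; cumulative 5336; ((P(Q(RS)))T): 18×4 by 4×28 → 18×28, cost 18·4·28 = 2016; cumulative 7352. Total 7352.
Difference: |33816 − 7352| = 26464.

26464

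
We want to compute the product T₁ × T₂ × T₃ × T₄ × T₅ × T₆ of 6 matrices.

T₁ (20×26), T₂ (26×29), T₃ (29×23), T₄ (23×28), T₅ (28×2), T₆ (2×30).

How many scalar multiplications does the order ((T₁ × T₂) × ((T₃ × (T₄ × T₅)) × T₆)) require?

36842

(T₁ × T₂): 20×26 by 26×29 → 20×29, cost 20·26·29 = 15080
(T₄ × T₅): 23×28 by 28×2 → 23×2, cost 23·28·2 = 1288
(T₃ × (T₄ × T₅)): 29×23 by 23×2 → 29×2, cost 29·23·2 = 1334; cumulative 2622
((T₃ × (T₄ × T₅)) × T₆): 29×2 by 2×30 → 29×30, cost 29·2·30 = 1740; cumulative 4362
((T₁ × T₂) × ((T₃ × (T₄ × T₅)) × T₆)): 20×29 by 29×30 → 20×30, cost 20·29·30 = 17400; cumulative 36842
Total: 36842 scalar multiplications.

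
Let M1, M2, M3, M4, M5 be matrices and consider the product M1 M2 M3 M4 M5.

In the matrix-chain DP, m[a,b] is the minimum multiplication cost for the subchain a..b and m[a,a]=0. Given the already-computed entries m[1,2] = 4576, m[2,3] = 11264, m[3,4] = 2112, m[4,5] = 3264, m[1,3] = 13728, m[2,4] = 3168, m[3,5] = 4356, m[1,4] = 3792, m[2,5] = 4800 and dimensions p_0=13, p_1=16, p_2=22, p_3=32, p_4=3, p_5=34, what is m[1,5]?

5118

m[1,5] = min over k∈[1,4] of m[1,k]+m[k+1,5]+p_{0}·p_k·p_{5}.
k=1: 0 + 4800 + 13·16·34 = 11872; k=2: 4576 + 4356 + 13·22·34 = 18656; k=3: 13728 + 3264 + 13·32·34 = 31136; k=4: 3792 + 0 + 13·3·34 = 5118.
Minimum: 5118 at k=4.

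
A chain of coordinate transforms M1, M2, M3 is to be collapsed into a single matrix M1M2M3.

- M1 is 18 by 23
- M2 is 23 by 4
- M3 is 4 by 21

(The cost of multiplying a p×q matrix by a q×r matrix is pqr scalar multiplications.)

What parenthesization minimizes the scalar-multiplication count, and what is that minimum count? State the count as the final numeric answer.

3168

(M1(M2M3)): cost 10626.
((M1M2)M3): cost 3168.
Optimal: ((M1M2)M3) with cost 3168.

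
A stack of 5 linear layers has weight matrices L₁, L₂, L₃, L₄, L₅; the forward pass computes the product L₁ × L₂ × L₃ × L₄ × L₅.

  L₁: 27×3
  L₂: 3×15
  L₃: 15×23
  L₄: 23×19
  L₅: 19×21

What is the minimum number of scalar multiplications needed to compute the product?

5244

Adjacent pairs: L₁L₂ = 27·3·15 = 1215; L₂L₃ = 3·15·23 = 1035; L₃L₄ = 15·23·19 = 6555; L₄L₅ = 23·19·21 = 9177.
Length 3: L₁..L₃: k=1: 0+1035+27·3·23=2898; k=2: 1215+0+27·15·23=10530 → min 2898 | L₂..L₄: k=2: 0+6555+3·15·19=7410; k=3: 1035+0+3·23·19=2346 → min 2346 | L₃..L₅: k=3: 0+9177+15·23·21=16422; k=4: 6555+0+15·19·21=12540 → min 12540.
Length 4: L₁..L₄: k=1: 0+2346+27·3·19=3885; k=2: 1215+6555+27·15·19=15465; k=3: 2898+0+27·23·19=14697 → min 3885 | L₂..L₅: k=2: 0+12540+3·15·21=13485; k=3: 1035+9177+3·23·21=11661; k=4: 2346+0+3·19·21=3543 → min 3543.
Length 5: L₁..L₅: k=1: 0+3543+27·3·21=5244; k=2: 1215+12540+27·15·21=22260; k=3: 2898+9177+27·23·21=25116; k=4: 3885+0+27·19·21=14658 → min 5244.
Optimal order: (L₁ × (((L₂ × L₃) × L₄) × L₅)) with cost 5244.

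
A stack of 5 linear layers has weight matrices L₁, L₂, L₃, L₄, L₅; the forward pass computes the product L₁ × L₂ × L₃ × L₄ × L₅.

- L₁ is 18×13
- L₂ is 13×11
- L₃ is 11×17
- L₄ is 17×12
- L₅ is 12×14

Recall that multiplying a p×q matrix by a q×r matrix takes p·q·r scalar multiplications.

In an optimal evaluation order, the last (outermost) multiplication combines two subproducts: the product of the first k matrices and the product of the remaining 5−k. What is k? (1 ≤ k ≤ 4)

Adjacent pairs: L₁L₂ = 18·13·11 = 2574; L₂L₃ = 13·11·17 = 2431; L₃L₄ = 11·17·12 = 2244; L₄L₅ = 17·12·14 = 2856.
Length 3: L₁..L₃: k=1: 0+2431+18·13·17=6409; k=2: 2574+0+18·11·17=5940 → min 5940 | L₂..L₄: k=2: 0+2244+13·11·12=3960; k=3: 2431+0+13·17·12=5083 → min 3960 | L₃..L₅: k=3: 0+2856+11·17·14=5474; k=4: 2244+0+11·12·14=4092 → min 4092.
Length 4: L₁..L₄: k=1: 0+3960+18·13·12=6768; k=2: 2574+2244+18·11·12=7194; k=3: 5940+0+18·17·12=9612 → min 6768 | L₂..L₅: k=2: 0+4092+13·11·14=6094; k=3: 2431+2856+13·17·14=8381; k=4: 3960+0+13·12·14=6144 → min 6094.
Top-level splits: k=1: (L₁..L₁)·(L₂..L₅) → 0+6094+18·13·14 = 9370; k=2: (L₁..L₂)·(L₃..L₅) → 2574+4092+18·11·14 = 9438; k=3: (L₁..L₃)·(L₄..L₅) → 5940+2856+18·17·14 = 13080; k=4: (L₁..L₄)·(L₅..L₅) → 6768+0+18·12·14 = 9792.
Best split is after L₁, i.e. k = 1.

1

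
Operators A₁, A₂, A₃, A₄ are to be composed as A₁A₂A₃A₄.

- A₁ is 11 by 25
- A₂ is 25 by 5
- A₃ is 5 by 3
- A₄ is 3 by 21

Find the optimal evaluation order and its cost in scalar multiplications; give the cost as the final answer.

1893

Adjacent pairs: A₁A₂ = 11·25·5 = 1375; A₂A₃ = 25·5·3 = 375; A₃A₄ = 5·3·21 = 315.
Length 3: A₁..A₃: k=1: 0+375+11·25·3=1200; k=2: 1375+0+11·5·3=1540 → min 1200 | A₂..A₄: k=2: 0+315+25·5·21=2940; k=3: 375+0+25·3·21=1950 → min 1950.
Length 4: A₁..A₄: k=1: 0+1950+11·25·21=7725; k=2: 1375+315+11·5·21=2845; k=3: 1200+0+11·3·21=1893 → min 1893.
Optimal parenthesization: ((A₁(A₂A₃))A₄) with cost 1893.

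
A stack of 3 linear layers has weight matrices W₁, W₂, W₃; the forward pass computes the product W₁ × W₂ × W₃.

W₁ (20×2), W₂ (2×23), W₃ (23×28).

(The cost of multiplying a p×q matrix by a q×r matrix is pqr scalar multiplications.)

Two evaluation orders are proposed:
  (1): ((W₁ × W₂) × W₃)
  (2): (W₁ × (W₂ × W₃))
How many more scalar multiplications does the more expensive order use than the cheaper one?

11392

Order (1) = ((W₁ × W₂) × W₃): (W₁ × W₂): 20×2 by 2×23 → 20×23, cost 20·2·23 = 920; ((W₁ × W₂) × W₃): 20×23 by 23×28 → 20×28, cost 20·23·28 = 12880; cumulative 13800. Total 13800.
Order (2) = (W₁ × (W₂ × W₃)): (W₂ × W₃): 2×23 by 23×28 → 2×28, cost 2·23·28 = 1288; (W₁ × (W₂ × W₃)): 20×2 by 2×28 → 20×28, cost 20·2·28 = 1120; cumulative 2408. Total 2408.
Difference: |13800 − 2408| = 11392.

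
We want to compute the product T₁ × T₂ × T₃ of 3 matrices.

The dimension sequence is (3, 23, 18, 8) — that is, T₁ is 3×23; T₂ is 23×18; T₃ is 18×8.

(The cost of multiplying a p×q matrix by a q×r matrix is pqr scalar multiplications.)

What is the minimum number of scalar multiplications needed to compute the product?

1674

Order (T₁ × (T₂ × T₃)): (T₂ × T₃): 23×18 by 18×8 → 23×8, cost 23·18·8 = 3312; (T₁ × (T₂ × T₃)): 3×23 by 23×8 → 3×8, cost 3·23·8 = 552; cumulative 3864. Total 3864.
Order ((T₁ × T₂) × T₃): (T₁ × T₂): 3×23 by 23×18 → 3×18, cost 3·23·18 = 1242; ((T₁ × T₂) × T₃): 3×18 by 18×8 → 3×8, cost 3·18·8 = 432; cumulative 1674. Total 1674.
Minimum: 1674.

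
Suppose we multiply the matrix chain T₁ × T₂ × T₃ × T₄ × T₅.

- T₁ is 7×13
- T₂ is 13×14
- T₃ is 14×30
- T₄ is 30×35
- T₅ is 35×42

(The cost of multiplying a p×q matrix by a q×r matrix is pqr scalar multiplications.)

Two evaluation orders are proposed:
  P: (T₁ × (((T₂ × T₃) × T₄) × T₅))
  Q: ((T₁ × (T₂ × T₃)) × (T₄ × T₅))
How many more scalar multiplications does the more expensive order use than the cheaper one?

Order P = (T₁ × (((T₂ × T₃) × T₄) × T₅)): (T₂ × T₃): 13×14 by 14×30 → 13×30, cost 13·14·30 = 5460; ((T₂ × T₃) × T₄): 13×30 by 30×35 → 13×35, cost 13·30·35 = 13650; cumulative 19110; (((T₂ × T₃) × T₄) × T₅): 13×35 by 35×42 → 13×42, cost 13·35·42 = 19110; cumulative 38220; (T₁ × (((T₂ × T₃) × T₄) × T₅)): 7×13 by 13×42 → 7×42, cost 7·13·42 = 3822; cumulative 42042. Total 42042.
Order Q = ((T₁ × (T₂ × T₃)) × (T₄ × T₅)): (T₂ × T₃): 13×14 by 14×30 → 13×30, cost 13·14·30 = 5460; (T₁ × (T₂ × T₃)): 7×13 by 13×30 → 7×30, cost 7·13·30 = 2730; cumulative 8190; (T₄ × T₅): 30×35 by 35×42 → 30×42, cost 30·35·42 = 44100; ((T₁ × (T₂ × T₃)) × (T₄ × T₅)): 7×30 by 30×42 → 7×42, cost 7·30·42 = 8820; cumulative 61110. Total 61110.
Difference: |42042 − 61110| = 19068.

19068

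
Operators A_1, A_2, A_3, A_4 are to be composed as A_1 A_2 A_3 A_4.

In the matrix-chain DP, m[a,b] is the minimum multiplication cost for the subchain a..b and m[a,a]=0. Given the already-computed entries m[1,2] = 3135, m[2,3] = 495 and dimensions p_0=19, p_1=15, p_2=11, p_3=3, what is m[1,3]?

m[1,3] = min over k∈[1,2] of m[1,k]+m[k+1,3]+p_{0}·p_k·p_{3}.
k=1: 0 + 495 + 19·15·3 = 1350; k=2: 3135 + 0 + 19·11·3 = 3762.
Minimum: 1350 at k=1.

1350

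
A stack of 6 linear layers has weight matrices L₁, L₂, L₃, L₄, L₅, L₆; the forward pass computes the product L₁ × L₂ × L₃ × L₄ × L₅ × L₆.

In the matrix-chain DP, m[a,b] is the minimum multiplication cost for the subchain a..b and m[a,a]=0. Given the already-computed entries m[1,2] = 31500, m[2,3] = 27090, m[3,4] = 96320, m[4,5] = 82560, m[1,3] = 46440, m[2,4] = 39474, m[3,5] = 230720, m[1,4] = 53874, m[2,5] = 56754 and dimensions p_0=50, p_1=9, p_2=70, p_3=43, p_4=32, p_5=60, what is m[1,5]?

m[1,5] = min over k∈[1,4] of m[1,k]+m[k+1,5]+p_{0}·p_k·p_{5}.
k=1: 0 + 56754 + 50·9·60 = 83754; k=2: 31500 + 230720 + 50·70·60 = 472220; k=3: 46440 + 82560 + 50·43·60 = 258000; k=4: 53874 + 0 + 50·32·60 = 149874.
Minimum: 83754 at k=1.

83754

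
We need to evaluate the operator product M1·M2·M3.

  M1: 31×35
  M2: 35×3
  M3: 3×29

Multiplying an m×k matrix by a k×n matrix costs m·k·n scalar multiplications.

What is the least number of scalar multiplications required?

5952

Order (M1·(M2·M3)): (M2·M3): 35×3 by 3×29 → 35×29, cost 35·3·29 = 3045; (M1·(M2·M3)): 31×35 by 35×29 → 31×29, cost 31·35·29 = 31465; cumulative 34510. Total 34510.
Order ((M1·M2)·M3): (M1·M2): 31×35 by 35×3 → 31×3, cost 31·35·3 = 3255; ((M1·M2)·M3): 31×3 by 3×29 → 31×29, cost 31·3·29 = 2697; cumulative 5952. Total 5952.
Minimum: 5952.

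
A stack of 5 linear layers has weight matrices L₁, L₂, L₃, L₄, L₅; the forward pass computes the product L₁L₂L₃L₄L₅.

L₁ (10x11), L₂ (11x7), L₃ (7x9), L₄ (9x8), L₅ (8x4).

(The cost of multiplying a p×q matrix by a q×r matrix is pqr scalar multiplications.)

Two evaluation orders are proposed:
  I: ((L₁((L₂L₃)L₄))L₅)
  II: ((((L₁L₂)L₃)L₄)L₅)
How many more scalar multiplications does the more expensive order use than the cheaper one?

245

Order I = ((L₁((L₂L₃)L₄))L₅): (L₂L₃): 11×7 by 7×9 → 11×9, cost 11·7·9 = 693; ((L₂L₃)L₄): 11×9 by 9×8 → 11×8, cost 11·9·8 = 792; cumulative 1485; (L₁((L₂L₃)L₄)): 10×11 by 11×8 → 10×8, cost 10·11·8 = 880; cumulative 2365; ((L₁((L₂L₃)L₄))L₅): 10×8 by 8×4 → 10×4, cost 10·8·4 = 320; cumulative 2685. Total 2685.
Order II = ((((L₁L₂)L₃)L₄)L₅): (L₁L₂): 10×11 by 11×7 → 10×7, cost 10·11·7 = 770; ((L₁L₂)L₃): 10×7 by 7×9 → 10×9, cost 10·7·9 = 630; cumulative 1400; (((L₁L₂)L₃)L₄): 10×9 by 9×8 → 10×8, cost 10·9·8 = 720; cumulative 2120; ((((L₁L₂)L₃)L₄)L₅): 10×8 by 8×4 → 10×4, cost 10·8·4 = 320; cumulative 2440. Total 2440.
Difference: |2685 − 2440| = 245.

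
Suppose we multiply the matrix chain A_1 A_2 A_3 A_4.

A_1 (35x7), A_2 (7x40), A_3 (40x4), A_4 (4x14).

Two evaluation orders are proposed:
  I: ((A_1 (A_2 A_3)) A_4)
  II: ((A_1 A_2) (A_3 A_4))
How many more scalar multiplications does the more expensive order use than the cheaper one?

27580

Order I = ((A_1 (A_2 A_3)) A_4): (A_2 A_3): 7×40 by 40×4 → 7×4, cost 7·40·4 = 1120; (A_1 (A_2 A_3)): 35×7 by 7×4 → 35×4, cost 35·7·4 = 980; cumulative 2100; ((A_1 (A_2 A_3)) A_4): 35×4 by 4×14 → 35×14, cost 35·4·14 = 1960; cumulative 4060. Total 4060.
Order II = ((A_1 A_2) (A_3 A_4)): (A_1 A_2): 35×7 by 7×40 → 35×40, cost 35·7·40 = 9800; (A_3 A_4): 40×4 by 4×14 → 40×14, cost 40·4·14 = 2240; ((A_1 A_2) (A_3 A_4)): 35×40 by 40×14 → 35×14, cost 35·40·14 = 19600; cumulative 31640. Total 31640.
Difference: |4060 − 31640| = 27580.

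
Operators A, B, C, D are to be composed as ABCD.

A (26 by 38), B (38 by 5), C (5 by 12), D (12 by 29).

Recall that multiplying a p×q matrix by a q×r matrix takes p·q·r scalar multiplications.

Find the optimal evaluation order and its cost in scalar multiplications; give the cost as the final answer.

10450

Adjacent pairs: AB = 26·38·5 = 4940; BC = 38·5·12 = 2280; CD = 5·12·29 = 1740.
Length 3: A..C: k=1: 0+2280+26·38·12=14136; k=2: 4940+0+26·5·12=6500 → min 6500 | B..D: k=2: 0+1740+38·5·29=7250; k=3: 2280+0+38·12·29=15504 → min 7250.
Length 4: A..D: k=1: 0+7250+26·38·29=35902; k=2: 4940+1740+26·5·29=10450; k=3: 6500+0+26·12·29=15548 → min 10450.
Optimal parenthesization: ((AB)(CD)) with cost 10450.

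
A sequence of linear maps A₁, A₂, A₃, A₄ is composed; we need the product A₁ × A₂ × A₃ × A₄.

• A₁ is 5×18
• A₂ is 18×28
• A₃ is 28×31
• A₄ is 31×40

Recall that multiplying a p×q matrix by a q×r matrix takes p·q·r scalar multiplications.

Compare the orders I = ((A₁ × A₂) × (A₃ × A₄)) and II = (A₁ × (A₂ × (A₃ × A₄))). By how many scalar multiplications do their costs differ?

Order I = ((A₁ × A₂) × (A₃ × A₄)): (A₁ × A₂): 5×18 by 18×28 → 5×28, cost 5·18·28 = 2520; (A₃ × A₄): 28×31 by 31×40 → 28×40, cost 28·31·40 = 34720; ((A₁ × A₂) × (A₃ × A₄)): 5×28 by 28×40 → 5×40, cost 5·28·40 = 5600; cumulative 42840. Total 42840.
Order II = (A₁ × (A₂ × (A₃ × A₄))): (A₃ × A₄): 28×31 by 31×40 → 28×40, cost 28·31·40 = 34720; (A₂ × (A₃ × A₄)): 18×28 by 28×40 → 18×40, cost 18·28·40 = 20160; cumulative 54880; (A₁ × (A₂ × (A₃ × A₄))): 5×18 by 18×40 → 5×40, cost 5·18·40 = 3600; cumulative 58480. Total 58480.
Difference: |42840 − 58480| = 15640.

15640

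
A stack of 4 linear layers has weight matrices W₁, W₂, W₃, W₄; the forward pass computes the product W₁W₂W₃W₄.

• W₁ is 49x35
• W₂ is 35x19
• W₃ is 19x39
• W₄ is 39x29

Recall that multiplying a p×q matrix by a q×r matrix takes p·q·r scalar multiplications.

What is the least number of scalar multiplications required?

Adjacent pairs: W₁W₂ = 49·35·19 = 32585; W₂W₃ = 35·19·39 = 25935; W₃W₄ = 19·39·29 = 21489.
Length 3: W₁..W₃: k=1: 0+25935+49·35·39=92820; k=2: 32585+0+49·19·39=68894 → min 68894 | W₂..W₄: k=2: 0+21489+35·19·29=40774; k=3: 25935+0+35·39·29=65520 → min 40774.
Length 4: W₁..W₄: k=1: 0+40774+49·35·29=90509; k=2: 32585+21489+49·19·29=81073; k=3: 68894+0+49·39·29=124313 → min 81073.
Optimal order: ((W₁W₂)(W₃W₄)) with cost 81073.

81073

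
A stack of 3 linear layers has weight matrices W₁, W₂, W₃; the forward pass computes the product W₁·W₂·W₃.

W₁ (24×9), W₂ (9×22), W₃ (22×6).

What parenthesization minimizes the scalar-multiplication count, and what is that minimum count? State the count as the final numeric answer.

2484

(W₁·(W₂·W₃)): cost 2484.
((W₁·W₂)·W₃): cost 7920.
Optimal: (W₁·(W₂·W₃)) with cost 2484.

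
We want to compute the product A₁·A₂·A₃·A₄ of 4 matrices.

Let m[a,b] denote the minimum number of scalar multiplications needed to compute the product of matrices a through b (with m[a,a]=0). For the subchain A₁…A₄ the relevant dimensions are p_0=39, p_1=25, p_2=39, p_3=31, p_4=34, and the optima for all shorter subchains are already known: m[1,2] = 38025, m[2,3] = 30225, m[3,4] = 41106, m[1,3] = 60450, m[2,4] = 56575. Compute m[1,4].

89725

m[1,4] = min over k∈[1,3] of m[1,k]+m[k+1,4]+p_{0}·p_k·p_{4}.
k=1: 0 + 56575 + 39·25·34 = 89725; k=2: 38025 + 41106 + 39·39·34 = 130845; k=3: 60450 + 0 + 39·31·34 = 101556.
Minimum: 89725 at k=1.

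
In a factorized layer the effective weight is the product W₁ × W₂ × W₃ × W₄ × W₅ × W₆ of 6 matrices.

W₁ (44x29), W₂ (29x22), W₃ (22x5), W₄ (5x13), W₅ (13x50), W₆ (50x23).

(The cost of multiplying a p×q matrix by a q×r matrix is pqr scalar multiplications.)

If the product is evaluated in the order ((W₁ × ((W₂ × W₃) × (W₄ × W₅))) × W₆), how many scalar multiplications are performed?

(W₂ × W₃): 29×22 by 22×5 → 29×5, cost 29·22·5 = 3190
(W₄ × W₅): 5×13 by 13×50 → 5×50, cost 5·13·50 = 3250
((W₂ × W₃) × (W₄ × W₅)): 29×5 by 5×50 → 29×50, cost 29·5·50 = 7250; cumulative 13690
(W₁ × ((W₂ × W₃) × (W₄ × W₅))): 44×29 by 29×50 → 44×50, cost 44·29·50 = 63800; cumulative 77490
((W₁ × ((W₂ × W₃) × (W₄ × W₅))) × W₆): 44×50 by 50×23 → 44×23, cost 44·50·23 = 50600; cumulative 128090
Total: 128090 scalar multiplications.

128090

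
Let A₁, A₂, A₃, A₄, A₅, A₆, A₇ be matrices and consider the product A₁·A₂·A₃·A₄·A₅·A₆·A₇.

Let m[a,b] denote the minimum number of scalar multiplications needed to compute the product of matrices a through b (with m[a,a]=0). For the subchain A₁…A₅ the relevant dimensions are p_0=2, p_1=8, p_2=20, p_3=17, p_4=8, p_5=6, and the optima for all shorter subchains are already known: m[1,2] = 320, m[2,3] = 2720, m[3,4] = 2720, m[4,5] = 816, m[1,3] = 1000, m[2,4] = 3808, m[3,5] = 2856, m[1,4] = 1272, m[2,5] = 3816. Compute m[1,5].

1368

m[1,5] = min over k∈[1,4] of m[1,k]+m[k+1,5]+p_{0}·p_k·p_{5}.
k=1: 0 + 3816 + 2·8·6 = 3912; k=2: 320 + 2856 + 2·20·6 = 3416; k=3: 1000 + 816 + 2·17·6 = 2020; k=4: 1272 + 0 + 2·8·6 = 1368.
Minimum: 1368 at k=4.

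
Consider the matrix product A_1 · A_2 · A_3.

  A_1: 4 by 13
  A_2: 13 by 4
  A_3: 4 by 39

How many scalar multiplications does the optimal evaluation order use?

832

Order (A_1 · (A_2 · A_3)): (A_2 · A_3): 13×4 by 4×39 → 13×39, cost 13·4·39 = 2028; (A_1 · (A_2 · A_3)): 4×13 by 13×39 → 4×39, cost 4·13·39 = 2028; cumulative 4056. Total 4056.
Order ((A_1 · A_2) · A_3): (A_1 · A_2): 4×13 by 13×4 → 4×4, cost 4·13·4 = 208; ((A_1 · A_2) · A_3): 4×4 by 4×39 → 4×39, cost 4·4·39 = 624; cumulative 832. Total 832.
Minimum: 832.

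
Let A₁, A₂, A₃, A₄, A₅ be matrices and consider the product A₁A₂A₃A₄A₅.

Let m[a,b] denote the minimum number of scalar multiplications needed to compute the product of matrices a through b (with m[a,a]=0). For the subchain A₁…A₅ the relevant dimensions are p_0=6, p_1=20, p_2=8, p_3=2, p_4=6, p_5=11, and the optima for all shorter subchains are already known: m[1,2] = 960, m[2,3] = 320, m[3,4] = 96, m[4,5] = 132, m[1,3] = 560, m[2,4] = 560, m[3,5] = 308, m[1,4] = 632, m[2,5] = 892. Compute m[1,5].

m[1,5] = min over k∈[1,4] of m[1,k]+m[k+1,5]+p_{0}·p_k·p_{5}.
k=1: 0 + 892 + 6·20·11 = 2212; k=2: 960 + 308 + 6·8·11 = 1796; k=3: 560 + 132 + 6·2·11 = 824; k=4: 632 + 0 + 6·6·11 = 1028.
Minimum: 824 at k=3.

824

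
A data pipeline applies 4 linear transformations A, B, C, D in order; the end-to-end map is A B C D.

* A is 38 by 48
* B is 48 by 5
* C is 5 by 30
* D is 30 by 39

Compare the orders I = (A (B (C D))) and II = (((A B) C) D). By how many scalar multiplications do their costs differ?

Order I = (A (B (C D))): (C D): 5×30 by 30×39 → 5×39, cost 5·30·39 = 5850; (B (C D)): 48×5 by 5×39 → 48×39, cost 48·5·39 = 9360; cumulative 15210; (A (B (C D))): 38×48 by 48×39 → 38×39, cost 38·48·39 = 71136; cumulative 86346. Total 86346.
Order II = (((A B) C) D): (A B): 38×48 by 48×5 → 38×5, cost 38·48·5 = 9120; ((A B) C): 38×5 by 5×30 → 38×30, cost 38·5·30 = 5700; cumulative 14820; (((A B) C) D): 38×30 by 30×39 → 38×39, cost 38·30·39 = 44460; cumulative 59280. Total 59280.
Difference: |86346 − 59280| = 27066.

27066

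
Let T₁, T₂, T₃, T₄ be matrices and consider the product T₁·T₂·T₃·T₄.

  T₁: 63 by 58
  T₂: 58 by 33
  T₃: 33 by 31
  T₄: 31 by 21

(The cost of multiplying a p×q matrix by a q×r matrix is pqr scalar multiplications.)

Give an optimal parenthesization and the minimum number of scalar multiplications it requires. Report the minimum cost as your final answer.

Adjacent pairs: T₁T₂ = 63·58·33 = 120582; T₂T₃ = 58·33·31 = 59334; T₃T₄ = 33·31·21 = 21483.
Length 3: T₁..T₃: k=1: 0+59334+63·58·31=172608; k=2: 120582+0+63·33·31=185031 → min 172608 | T₂..T₄: k=2: 0+21483+58·33·21=61677; k=3: 59334+0+58·31·21=97092 → min 61677.
Length 4: T₁..T₄: k=1: 0+61677+63·58·21=138411; k=2: 120582+21483+63·33·21=185724; k=3: 172608+0+63·31·21=213621 → min 138411.
Optimal parenthesization: (T₁·(T₂·(T₃·T₄))) with cost 138411.

138411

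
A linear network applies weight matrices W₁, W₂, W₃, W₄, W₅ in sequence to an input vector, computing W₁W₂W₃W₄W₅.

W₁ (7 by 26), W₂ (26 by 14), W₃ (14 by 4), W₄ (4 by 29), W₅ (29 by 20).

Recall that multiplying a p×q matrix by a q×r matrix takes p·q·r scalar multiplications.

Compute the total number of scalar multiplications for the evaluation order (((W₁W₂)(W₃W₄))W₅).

11074

(W₁W₂): 7×26 by 26×14 → 7×14, cost 7·26·14 = 2548
(W₃W₄): 14×4 by 4×29 → 14×29, cost 14·4·29 = 1624
((W₁W₂)(W₃W₄)): 7×14 by 14×29 → 7×29, cost 7·14·29 = 2842; cumulative 7014
(((W₁W₂)(W₃W₄))W₅): 7×29 by 29×20 → 7×20, cost 7·29·20 = 4060; cumulative 11074
Total: 11074 scalar multiplications.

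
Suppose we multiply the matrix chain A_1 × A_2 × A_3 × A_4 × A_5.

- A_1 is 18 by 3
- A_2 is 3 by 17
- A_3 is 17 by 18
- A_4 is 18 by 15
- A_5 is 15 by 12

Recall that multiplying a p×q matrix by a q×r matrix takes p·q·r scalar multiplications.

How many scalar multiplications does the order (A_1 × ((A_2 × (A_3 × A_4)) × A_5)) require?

6543

(A_3 × A_4): 17×18 by 18×15 → 17×15, cost 17·18·15 = 4590
(A_2 × (A_3 × A_4)): 3×17 by 17×15 → 3×15, cost 3·17·15 = 765; cumulative 5355
((A_2 × (A_3 × A_4)) × A_5): 3×15 by 15×12 → 3×12, cost 3·15·12 = 540; cumulative 5895
(A_1 × ((A_2 × (A_3 × A_4)) × A_5)): 18×3 by 3×12 → 18×12, cost 18·3·12 = 648; cumulative 6543
Total: 6543 scalar multiplications.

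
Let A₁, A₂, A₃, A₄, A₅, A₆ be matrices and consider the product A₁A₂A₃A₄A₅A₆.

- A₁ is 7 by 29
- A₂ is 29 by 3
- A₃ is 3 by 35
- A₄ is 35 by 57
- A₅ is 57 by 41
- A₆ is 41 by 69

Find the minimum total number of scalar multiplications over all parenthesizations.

23541

Adjacent pairs: A₁A₂ = 7·29·3 = 609; A₂A₃ = 29·3·35 = 3045; A₃A₄ = 3·35·57 = 5985; A₄A₅ = 35·57·41 = 81795; A₅A₆ = 57·41·69 = 161253.
Length 3: A₁..A₃: k=1: 0+3045+7·29·35=10150; k=2: 609+0+7·3·35=1344 → min 1344 | A₂..A₄: k=2: 0+5985+29·3·57=10944; k=3: 3045+0+29·35·57=60900 → min 10944 | A₃..A₅: k=3: 0+81795+3·35·41=86100; k=4: 5985+0+3·57·41=12996 → min 12996 | A₄..A₆: k=4: 0+161253+35·57·69=298908; k=5: 81795+0+35·41·69=180810 → min 180810.
Length 4: A₁..A₄: k=1: 0+10944+7·29·57=22515; k=2: 609+5985+7·3·57=7791; k=3: 1344+0+7·35·57=15309 → min 7791 | A₂..A₅: k=2: 0+12996+29·3·41=16563; k=3: 3045+81795+29·35·41=126455; k=4: 10944+0+29·57·41=78717 → min 16563 | A₃..A₆: k=3: 0+180810+3·35·69=188055; k=4: 5985+161253+3·57·69=179037; k=5: 12996+0+3·41·69=21483 → min 21483.
Length 5: A₁..A₅: k=1: 0+16563+7·29·41=24886; k=2: 609+12996+7·3·41=14466; k=3: 1344+81795+7·35·41=93184; k=4: 7791+0+7·57·41=24150 → min 14466 | A₂..A₆: k=2: 0+21483+29·3·69=27486; k=3: 3045+180810+29·35·69=253890; k=4: 10944+161253+29·57·69=286254; k=5: 16563+0+29·41·69=98604 → min 27486.
Length 6: A₁..A₆: k=1: 0+27486+7·29·69=41493; k=2: 609+21483+7·3·69=23541; k=3: 1344+180810+7·35·69=199059; k=4: 7791+161253+7·57·69=196575; k=5: 14466+0+7·41·69=34269 → min 23541.
Optimal order: ((A₁A₂)(((A₃A₄)A₅)A₆)) with cost 23541.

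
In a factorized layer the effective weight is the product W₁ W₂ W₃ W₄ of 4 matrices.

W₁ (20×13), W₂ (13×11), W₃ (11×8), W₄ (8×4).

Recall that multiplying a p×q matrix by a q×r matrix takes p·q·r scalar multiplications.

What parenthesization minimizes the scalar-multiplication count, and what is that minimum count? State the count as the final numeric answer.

Adjacent pairs: W₁W₂ = 20·13·11 = 2860; W₂W₃ = 13·11·8 = 1144; W₃W₄ = 11·8·4 = 352.
Length 3: W₁..W₃: k=1: 0+1144+20·13·8=3224; k=2: 2860+0+20·11·8=4620 → min 3224 | W₂..W₄: k=2: 0+352+13·11·4=924; k=3: 1144+0+13·8·4=1560 → min 924.
Length 4: W₁..W₄: k=1: 0+924+20·13·4=1964; k=2: 2860+352+20·11·4=4092; k=3: 3224+0+20·8·4=3864 → min 1964.
Optimal parenthesization: (W₁ (W₂ (W₃ W₄))) with cost 1964.

1964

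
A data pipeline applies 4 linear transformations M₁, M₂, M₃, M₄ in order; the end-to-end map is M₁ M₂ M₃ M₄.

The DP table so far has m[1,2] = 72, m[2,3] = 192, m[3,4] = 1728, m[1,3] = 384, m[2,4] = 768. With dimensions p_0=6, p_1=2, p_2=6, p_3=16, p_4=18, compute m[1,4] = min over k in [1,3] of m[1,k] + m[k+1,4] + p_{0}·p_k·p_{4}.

m[1,4] = min over k∈[1,3] of m[1,k]+m[k+1,4]+p_{0}·p_k·p_{4}.
k=1: 0 + 768 + 6·2·18 = 984; k=2: 72 + 1728 + 6·6·18 = 2448; k=3: 384 + 0 + 6·16·18 = 2112.
Minimum: 984 at k=1.

984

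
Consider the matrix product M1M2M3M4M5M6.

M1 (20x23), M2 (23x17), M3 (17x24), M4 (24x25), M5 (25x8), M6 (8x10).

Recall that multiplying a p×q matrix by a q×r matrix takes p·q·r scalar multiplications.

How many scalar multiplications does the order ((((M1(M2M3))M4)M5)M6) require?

38024

(M2M3): 23×17 by 17×24 → 23×24, cost 23·17·24 = 9384
(M1(M2M3)): 20×23 by 23×24 → 20×24, cost 20·23·24 = 11040; cumulative 20424
((M1(M2M3))M4): 20×24 by 24×25 → 20×25, cost 20·24·25 = 12000; cumulative 32424
(((M1(M2M3))M4)M5): 20×25 by 25×8 → 20×8, cost 20·25·8 = 4000; cumulative 36424
((((M1(M2M3))M4)M5)M6): 20×8 by 8×10 → 20×10, cost 20·8·10 = 1600; cumulative 38024
Total: 38024 scalar multiplications.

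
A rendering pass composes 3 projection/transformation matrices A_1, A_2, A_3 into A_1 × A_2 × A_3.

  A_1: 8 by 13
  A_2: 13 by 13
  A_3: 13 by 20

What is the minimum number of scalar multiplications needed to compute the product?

Order (A_1 × (A_2 × A_3)): (A_2 × A_3): 13×13 by 13×20 → 13×20, cost 13·13·20 = 3380; (A_1 × (A_2 × A_3)): 8×13 by 13×20 → 8×20, cost 8·13·20 = 2080; cumulative 5460. Total 5460.
Order ((A_1 × A_2) × A_3): (A_1 × A_2): 8×13 by 13×13 → 8×13, cost 8·13·13 = 1352; ((A_1 × A_2) × A_3): 8×13 by 13×20 → 8×20, cost 8·13·20 = 2080; cumulative 3432. Total 3432.
Minimum: 3432.

3432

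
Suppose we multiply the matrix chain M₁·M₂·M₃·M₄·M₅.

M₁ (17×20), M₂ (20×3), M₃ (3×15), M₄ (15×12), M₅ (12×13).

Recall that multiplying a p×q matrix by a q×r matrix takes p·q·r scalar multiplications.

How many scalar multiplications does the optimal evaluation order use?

2691

Adjacent pairs: M₁M₂ = 17·20·3 = 1020; M₂M₃ = 20·3·15 = 900; M₃M₄ = 3·15·12 = 540; M₄M₅ = 15·12·13 = 2340.
Length 3: M₁..M₃: k=1: 0+900+17·20·15=6000; k=2: 1020+0+17·3·15=1785 → min 1785 | M₂..M₄: k=2: 0+540+20·3·12=1260; k=3: 900+0+20·15·12=4500 → min 1260 | M₃..M₅: k=3: 0+2340+3·15·13=2925; k=4: 540+0+3·12·13=1008 → min 1008.
Length 4: M₁..M₄: k=1: 0+1260+17·20·12=5340; k=2: 1020+540+17·3·12=2172; k=3: 1785+0+17·15·12=4845 → min 2172 | M₂..M₅: k=2: 0+1008+20·3·13=1788; k=3: 900+2340+20·15·13=7140; k=4: 1260+0+20·12·13=4380 → min 1788.
Length 5: M₁..M₅: k=1: 0+1788+17·20·13=6208; k=2: 1020+1008+17·3·13=2691; k=3: 1785+2340+17·15·13=7440; k=4: 2172+0+17·12·13=4824 → min 2691.
Optimal order: ((M₁·M₂)·((M₃·M₄)·M₅)) with cost 2691.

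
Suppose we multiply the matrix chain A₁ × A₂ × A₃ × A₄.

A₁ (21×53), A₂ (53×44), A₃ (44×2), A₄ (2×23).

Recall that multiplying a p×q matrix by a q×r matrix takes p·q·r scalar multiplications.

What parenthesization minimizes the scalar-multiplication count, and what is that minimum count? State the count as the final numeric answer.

Adjacent pairs: A₁A₂ = 21·53·44 = 48972; A₂A₃ = 53·44·2 = 4664; A₃A₄ = 44·2·23 = 2024.
Length 3: A₁..A₃: k=1: 0+4664+21·53·2=6890; k=2: 48972+0+21·44·2=50820 → min 6890 | A₂..A₄: k=2: 0+2024+53·44·23=55660; k=3: 4664+0+53·2·23=7102 → min 7102.
Length 4: A₁..A₄: k=1: 0+7102+21·53·23=32701; k=2: 48972+2024+21·44·23=72248; k=3: 6890+0+21·2·23=7856 → min 7856.
Optimal parenthesization: ((A₁ × (A₂ × A₃)) × A₄) with cost 7856.

7856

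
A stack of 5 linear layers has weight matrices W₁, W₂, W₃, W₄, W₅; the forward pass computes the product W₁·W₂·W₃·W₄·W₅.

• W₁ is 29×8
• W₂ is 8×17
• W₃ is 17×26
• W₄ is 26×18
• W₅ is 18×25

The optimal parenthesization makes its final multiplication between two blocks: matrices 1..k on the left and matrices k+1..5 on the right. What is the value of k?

Adjacent pairs: W₁W₂ = 29·8·17 = 3944; W₂W₃ = 8·17·26 = 3536; W₃W₄ = 17·26·18 = 7956; W₄W₅ = 26·18·25 = 11700.
Length 3: W₁..W₃: k=1: 0+3536+29·8·26=9568; k=2: 3944+0+29·17·26=16762 → min 9568 | W₂..W₄: k=2: 0+7956+8·17·18=10404; k=3: 3536+0+8·26·18=7280 → min 7280 | W₃..W₅: k=3: 0+11700+17·26·25=22750; k=4: 7956+0+17·18·25=15606 → min 15606.
Length 4: W₁..W₄: k=1: 0+7280+29·8·18=11456; k=2: 3944+7956+29·17·18=20774; k=3: 9568+0+29·26·18=23140 → min 11456 | W₂..W₅: k=2: 0+15606+8·17·25=19006; k=3: 3536+11700+8·26·25=20436; k=4: 7280+0+8·18·25=10880 → min 10880.
Top-level splits: k=1: (W₁..W₁)·(W₂..W₅) → 0+10880+29·8·25 = 16680; k=2: (W₁..W₂)·(W₃..W₅) → 3944+15606+29·17·25 = 31875; k=3: (W₁..W₃)·(W₄..W₅) → 9568+11700+29·26·25 = 40118; k=4: (W₁..W₄)·(W₅..W₅) → 11456+0+29·18·25 = 24506.
Best split is after W₁, i.e. k = 1.

1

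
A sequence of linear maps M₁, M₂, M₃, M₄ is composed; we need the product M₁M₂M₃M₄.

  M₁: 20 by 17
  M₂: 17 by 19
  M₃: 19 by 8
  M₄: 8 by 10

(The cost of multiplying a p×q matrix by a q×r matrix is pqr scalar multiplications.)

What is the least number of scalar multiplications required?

Adjacent pairs: M₁M₂ = 20·17·19 = 6460; M₂M₃ = 17·19·8 = 2584; M₃M₄ = 19·8·10 = 1520.
Length 3: M₁..M₃: k=1: 0+2584+20·17·8=5304; k=2: 6460+0+20·19·8=9500 → min 5304 | M₂..M₄: k=2: 0+1520+17·19·10=4750; k=3: 2584+0+17·8·10=3944 → min 3944.
Length 4: M₁..M₄: k=1: 0+3944+20·17·10=7344; k=2: 6460+1520+20·19·10=11780; k=3: 5304+0+20·8·10=6904 → min 6904.
Optimal order: ((M₁(M₂M₃))M₄) with cost 6904.

6904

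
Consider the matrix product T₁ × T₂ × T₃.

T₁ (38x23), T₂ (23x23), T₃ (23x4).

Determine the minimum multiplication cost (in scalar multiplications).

5612

Order (T₁ × (T₂ × T₃)): (T₂ × T₃): 23×23 by 23×4 → 23×4, cost 23·23·4 = 2116; (T₁ × (T₂ × T₃)): 38×23 by 23×4 → 38×4, cost 38·23·4 = 3496; cumulative 5612. Total 5612.
Order ((T₁ × T₂) × T₃): (T₁ × T₂): 38×23 by 23×23 → 38×23, cost 38·23·23 = 20102; ((T₁ × T₂) × T₃): 38×23 by 23×4 → 38×4, cost 38·23·4 = 3496; cumulative 23598. Total 23598.
Minimum: 5612.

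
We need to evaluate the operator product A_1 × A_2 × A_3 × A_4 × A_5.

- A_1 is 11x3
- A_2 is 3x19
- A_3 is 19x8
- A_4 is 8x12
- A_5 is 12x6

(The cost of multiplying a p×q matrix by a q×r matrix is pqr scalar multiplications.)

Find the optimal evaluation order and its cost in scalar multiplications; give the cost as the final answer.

Adjacent pairs: A_1A_2 = 11·3·19 = 627; A_2A_3 = 3·19·8 = 456; A_3A_4 = 19·8·12 = 1824; A_4A_5 = 8·12·6 = 576.
Length 3: A_1..A_3: k=1: 0+456+11·3·8=720; k=2: 627+0+11·19·8=2299 → min 720 | A_2..A_4: k=2: 0+1824+3·19·12=2508; k=3: 456+0+3·8·12=744 → min 744 | A_3..A_5: k=3: 0+576+19·8·6=1488; k=4: 1824+0+19·12·6=3192 → min 1488.
Length 4: A_1..A_4: k=1: 0+744+11·3·12=1140; k=2: 627+1824+11·19·12=4959; k=3: 720+0+11·8·12=1776 → min 1140 | A_2..A_5: k=2: 0+1488+3·19·6=1830; k=3: 456+576+3·8·6=1176; k=4: 744+0+3·12·6=960 → min 960.
Length 5: A_1..A_5: k=1: 0+960+11·3·6=1158; k=2: 627+1488+11·19·6=3369; k=3: 720+576+11·8·6=1824; k=4: 1140+0+11·12·6=1932 → min 1158.
Optimal parenthesization: (A_1 × (((A_2 × A_3) × A_4) × A_5)) with cost 1158.

1158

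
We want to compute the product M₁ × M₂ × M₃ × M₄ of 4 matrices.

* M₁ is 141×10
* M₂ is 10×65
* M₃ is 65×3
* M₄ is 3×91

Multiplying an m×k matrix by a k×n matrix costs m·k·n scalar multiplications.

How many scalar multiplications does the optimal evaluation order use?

44673

Adjacent pairs: M₁M₂ = 141·10·65 = 91650; M₂M₃ = 10·65·3 = 1950; M₃M₄ = 65·3·91 = 17745.
Length 3: M₁..M₃: k=1: 0+1950+141·10·3=6180; k=2: 91650+0+141·65·3=119145 → min 6180 | M₂..M₄: k=2: 0+17745+10·65·91=76895; k=3: 1950+0+10·3·91=4680 → min 4680.
Length 4: M₁..M₄: k=1: 0+4680+141·10·91=132990; k=2: 91650+17745+141·65·91=943410; k=3: 6180+0+141·3·91=44673 → min 44673.
Optimal order: ((M₁ × (M₂ × M₃)) × M₄) with cost 44673.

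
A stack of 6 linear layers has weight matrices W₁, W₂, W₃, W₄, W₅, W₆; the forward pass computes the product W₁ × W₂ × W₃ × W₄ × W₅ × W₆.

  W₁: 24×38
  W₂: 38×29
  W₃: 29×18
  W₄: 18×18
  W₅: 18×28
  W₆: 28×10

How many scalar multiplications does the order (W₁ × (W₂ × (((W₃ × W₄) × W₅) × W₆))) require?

(W₃ × W₄): 29×18 by 18×18 → 29×18, cost 29·18·18 = 9396
((W₃ × W₄) × W₅): 29×18 by 18×28 → 29×28, cost 29·18·28 = 14616; cumulative 24012
(((W₃ × W₄) × W₅) × W₆): 29×28 by 28×10 → 29×10, cost 29·28·10 = 8120; cumulative 32132
(W₂ × (((W₃ × W₄) × W₅) × W₆)): 38×29 by 29×10 → 38×10, cost 38·29·10 = 11020; cumulative 43152
(W₁ × (W₂ × (((W₃ × W₄) × W₅) × W₆))): 24×38 by 38×10 → 24×10, cost 24·38·10 = 9120; cumulative 52272
Total: 52272 scalar multiplications.

52272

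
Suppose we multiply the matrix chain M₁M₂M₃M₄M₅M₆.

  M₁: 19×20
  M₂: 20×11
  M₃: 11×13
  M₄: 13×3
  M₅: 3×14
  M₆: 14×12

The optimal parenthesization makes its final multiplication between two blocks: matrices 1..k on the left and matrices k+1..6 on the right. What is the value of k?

Adjacent pairs: M₁M₂ = 19·20·11 = 4180; M₂M₃ = 20·11·13 = 2860; M₃M₄ = 11·13·3 = 429; M₄M₅ = 13·3·14 = 546; M₅M₆ = 3·14·12 = 504.
Length 3: M₁..M₃: k=1: 0+2860+19·20·13=7800; k=2: 4180+0+19·11·13=6897 → min 6897 | M₂..M₄: k=2: 0+429+20·11·3=1089; k=3: 2860+0+20·13·3=3640 → min 1089 | M₃..M₅: k=3: 0+546+11·13·14=2548; k=4: 429+0+11·3·14=891 → min 891 | M₄..M₆: k=4: 0+504+13·3·12=972; k=5: 546+0+13·14·12=2730 → min 972.
Length 4: M₁..M₄: k=1: 0+1089+19·20·3=2229; k=2: 4180+429+19·11·3=5236; k=3: 6897+0+19·13·3=7638 → min 2229 | M₂..M₅: k=2: 0+891+20·11·14=3971; k=3: 2860+546+20·13·14=7046; k=4: 1089+0+20·3·14=1929 → min 1929 | M₃..M₆: k=3: 0+972+11·13·12=2688; k=4: 429+504+11·3·12=1329; k=5: 891+0+11·14·12=2739 → min 1329.
Length 5: M₁..M₅: k=1: 0+1929+19·20·14=7249; k=2: 4180+891+19·11·14=7997; k=3: 6897+546+19·13·14=10901; k=4: 2229+0+19·3·14=3027 → min 3027 | M₂..M₆: k=2: 0+1329+20·11·12=3969; k=3: 2860+972+20·13·12=6952; k=4: 1089+504+20·3·12=2313; k=5: 1929+0+20·14·12=5289 → min 2313.
Top-level splits: k=1: (M₁..M₁)·(M₂..M₆) → 0+2313+19·20·12 = 6873; k=2: (M₁..M₂)·(M₃..M₆) → 4180+1329+19·11·12 = 8017; k=3: (M₁..M₃)·(M₄..M₆) → 6897+972+19·13·12 = 10833; k=4: (M₁..M₄)·(M₅..M₆) → 2229+504+19·3·12 = 3417; k=5: (M₁..M₅)·(M₆..M₆) → 3027+0+19·14·12 = 6219.
Best split is after M₄, i.e. k = 4.

4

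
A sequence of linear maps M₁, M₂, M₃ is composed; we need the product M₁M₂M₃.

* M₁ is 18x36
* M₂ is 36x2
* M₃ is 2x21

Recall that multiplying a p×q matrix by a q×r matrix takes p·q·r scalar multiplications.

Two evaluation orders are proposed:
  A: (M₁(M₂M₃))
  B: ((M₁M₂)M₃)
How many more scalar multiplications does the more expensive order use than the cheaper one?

Order A = (M₁(M₂M₃)): (M₂M₃): 36×2 by 2×21 → 36×21, cost 36·2·21 = 1512; (M₁(M₂M₃)): 18×36 by 36×21 → 18×21, cost 18·36·21 = 13608; cumulative 15120. Total 15120.
Order B = ((M₁M₂)M₃): (M₁M₂): 18×36 by 36×2 → 18×2, cost 18·36·2 = 1296; ((M₁M₂)M₃): 18×2 by 2×21 → 18×21, cost 18·2·21 = 756; cumulative 2052. Total 2052.
Difference: |15120 − 2052| = 13068.

13068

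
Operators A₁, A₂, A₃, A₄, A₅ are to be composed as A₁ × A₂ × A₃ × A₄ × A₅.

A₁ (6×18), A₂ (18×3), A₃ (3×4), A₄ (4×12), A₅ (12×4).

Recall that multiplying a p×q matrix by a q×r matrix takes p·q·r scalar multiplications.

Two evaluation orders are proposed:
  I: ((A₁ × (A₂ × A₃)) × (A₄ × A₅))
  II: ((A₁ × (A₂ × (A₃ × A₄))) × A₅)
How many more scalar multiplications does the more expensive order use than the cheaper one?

1440

Order I = ((A₁ × (A₂ × A₃)) × (A₄ × A₅)): (A₂ × A₃): 18×3 by 3×4 → 18×4, cost 18·3·4 = 216; (A₁ × (A₂ × A₃)): 6×18 by 18×4 → 6×4, cost 6·18·4 = 432; cumulative 648; (A₄ × A₅): 4×12 by 12×4 → 4×4, cost 4·12·4 = 192; ((A₁ × (A₂ × A₃)) × (A₄ × A₅)): 6×4 by 4×4 → 6×4, cost 6·4·4 = 96; cumulative 936. Total 936.
Order II = ((A₁ × (A₂ × (A₃ × A₄))) × A₅): (A₃ × A₄): 3×4 by 4×12 → 3×12, cost 3·4·12 = 144; (A₂ × (A₃ × A₄)): 18×3 by 3×12 → 18×12, cost 18·3·12 = 648; cumulative 792; (A₁ × (A₂ × (A₃ × A₄))): 6×18 by 18×12 → 6×12, cost 6·18·12 = 1296; cumulative 2088; ((A₁ × (A₂ × (A₃ × A₄))) × A₅): 6×12 by 12×4 → 6×4, cost 6·12·4 = 288; cumulative 2376. Total 2376.
Difference: |936 − 2376| = 1440.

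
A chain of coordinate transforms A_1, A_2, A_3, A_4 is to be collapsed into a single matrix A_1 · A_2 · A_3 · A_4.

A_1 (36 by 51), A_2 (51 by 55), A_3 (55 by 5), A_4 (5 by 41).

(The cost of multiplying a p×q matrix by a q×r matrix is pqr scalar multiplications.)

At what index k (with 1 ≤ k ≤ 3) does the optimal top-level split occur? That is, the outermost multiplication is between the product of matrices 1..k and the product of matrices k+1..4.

3

Adjacent pairs: A_1A_2 = 36·51·55 = 100980; A_2A_3 = 51·55·5 = 14025; A_3A_4 = 55·5·41 = 11275.
Length 3: A_1..A_3: k=1: 0+14025+36·51·5=23205; k=2: 100980+0+36·55·5=110880 → min 23205 | A_2..A_4: k=2: 0+11275+51·55·41=126280; k=3: 14025+0+51·5·41=24480 → min 24480.
Top-level splits: k=1: (A_1..A_1)·(A_2..A_4) → 0+24480+36·51·41 = 99756; k=2: (A_1..A_2)·(A_3..A_4) → 100980+11275+36·55·41 = 193435; k=3: (A_1..A_3)·(A_4..A_4) → 23205+0+36·5·41 = 30585.
Best split is after A_3, i.e. k = 3.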